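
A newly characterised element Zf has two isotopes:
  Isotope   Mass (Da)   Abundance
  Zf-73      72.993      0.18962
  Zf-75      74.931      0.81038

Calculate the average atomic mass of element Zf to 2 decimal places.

74.56 Da

Average mass = Σ (abundance × isotope mass) = 0.18962 × 72.993 + 0.81038 × 74.931
= 13.8409 + 60.7226 = 74.5635 Da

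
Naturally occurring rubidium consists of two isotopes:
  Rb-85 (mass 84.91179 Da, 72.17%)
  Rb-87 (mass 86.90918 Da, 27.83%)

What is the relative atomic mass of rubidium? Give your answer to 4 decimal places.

85.4677 Da

The abundance-weighted mean is 0.7217 × 84.91179 + 0.2783 × 86.90918
= 61.280839 + 24.186825 = 85.467664 Da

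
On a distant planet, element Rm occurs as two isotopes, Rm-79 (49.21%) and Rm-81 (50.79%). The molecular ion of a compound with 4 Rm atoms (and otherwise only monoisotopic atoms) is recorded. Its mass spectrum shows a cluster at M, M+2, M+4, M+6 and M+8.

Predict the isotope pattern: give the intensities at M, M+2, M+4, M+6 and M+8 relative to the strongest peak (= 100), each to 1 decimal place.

15.6 : 64.6 : 100.0 : 68.8 : 17.8

Expanding (0.4921 + 0.5079)^4:
P(M) = 0.4921^4 = 0.058643
P(M+2) = 4 × 0.4921^3 × 0.5079^1 = 0.242102
P(M+4) = 6 × 0.4921^2 × 0.5079^2 = 0.374813
P(M+6) = 4 × 0.4921^1 × 0.5079^3 = 0.257898
P(M+8) = 0.5079^4 = 0.066545
The M+4 peak is largest (0.374813); scaling to 100 gives 15.6 : 64.6 : 100.0 : 68.8 : 17.8.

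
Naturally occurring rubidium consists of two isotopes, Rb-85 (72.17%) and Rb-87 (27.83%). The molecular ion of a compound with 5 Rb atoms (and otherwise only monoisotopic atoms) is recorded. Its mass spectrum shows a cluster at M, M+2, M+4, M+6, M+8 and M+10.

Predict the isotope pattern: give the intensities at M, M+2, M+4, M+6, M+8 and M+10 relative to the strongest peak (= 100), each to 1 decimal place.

51.9 : 100.0 : 77.1 : 29.7 : 5.7 : 0.4

Each Rb atom is independently Rb-85 (p = 0.7217) or Rb-87 (q = 0.2783); the cluster is the binomial expansion (p + q)^5.
P(M) = 0.7217^5 = 0.195787
P(M+2) = 5 × 0.7217^4 × 0.2783^1 = 0.377494
P(M+4) = 10 × 0.7217^3 × 0.2783^2 = 0.291136
P(M+6) = 10 × 0.7217^2 × 0.2783^3 = 0.112267
P(M+8) = 5 × 0.7217^1 × 0.2783^4 = 0.021646
P(M+10) = 0.2783^5 = 0.001669
The M+2 peak is largest (0.377494); scaling to 100 gives 51.9 : 100.0 : 77.1 : 29.7 : 5.7 : 0.4.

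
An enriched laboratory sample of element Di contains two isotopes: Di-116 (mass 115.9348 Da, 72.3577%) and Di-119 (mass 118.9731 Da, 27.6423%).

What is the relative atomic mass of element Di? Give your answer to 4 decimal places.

116.7747 Da

The abundance-weighted mean is 0.723577 × 115.9348 + 0.276423 × 118.9731
= 83.88775 + 32.88690 = 116.77465 Da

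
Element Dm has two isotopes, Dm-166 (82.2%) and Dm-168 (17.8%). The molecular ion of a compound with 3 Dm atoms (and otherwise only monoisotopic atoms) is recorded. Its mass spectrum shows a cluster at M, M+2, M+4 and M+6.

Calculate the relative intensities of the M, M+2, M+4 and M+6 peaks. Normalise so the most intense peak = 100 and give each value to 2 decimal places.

100.00 : 64.96 : 14.07 : 1.02

Expanding (0.822 + 0.178)^3:
P(M) = 0.822^3 = 0.555412
P(M+2) = 3 × 0.822^2 × 0.178^1 = 0.360815
P(M+4) = 3 × 0.822^1 × 0.178^2 = 0.078133
P(M+6) = 0.178^3 = 0.005640
The M peak is largest (0.555412); scaling to 100 gives 100.00 : 64.96 : 14.07 : 1.02.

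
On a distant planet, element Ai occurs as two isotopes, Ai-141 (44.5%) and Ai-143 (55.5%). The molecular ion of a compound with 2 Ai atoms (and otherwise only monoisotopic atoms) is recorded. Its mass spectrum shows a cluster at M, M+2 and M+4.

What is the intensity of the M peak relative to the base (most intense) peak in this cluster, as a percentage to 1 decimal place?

40.1%

Binomial terms of (0.445 + 0.555)^2: M 0.1980, M+2 0.4939, M+4 0.3080 → M+2 is the base peak.
P(M+2) = C(2,1) × 0.445^1 × 0.555^1 = 2 × 0.4450 × 0.5550 = 0.493950 (base)
P(M) = C(2,0) × 0.445^2 × 0.555^0 = 1 × 0.198025 × 1.0000 = 0.198025
Relative intensity = 0.198025 / 0.493950 × 100 = 40.1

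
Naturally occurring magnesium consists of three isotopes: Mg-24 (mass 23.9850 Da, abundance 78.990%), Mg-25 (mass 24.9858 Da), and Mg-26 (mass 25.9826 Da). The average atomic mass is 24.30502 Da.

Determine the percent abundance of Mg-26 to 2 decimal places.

11.01%

The remaining 21.010% is split between Mg-25 (fraction x) and Mg-26 (fraction 0.21010 − x).
Substituting: 24.9858x + 25.9826(0.21010 − x) = 5.3592685
(24.9858 − 25.9826)x = -0.09967576  ⇒  x = 0.10000, y = 0.11010
Mg-25: 10.00%, Mg-26: 11.01%.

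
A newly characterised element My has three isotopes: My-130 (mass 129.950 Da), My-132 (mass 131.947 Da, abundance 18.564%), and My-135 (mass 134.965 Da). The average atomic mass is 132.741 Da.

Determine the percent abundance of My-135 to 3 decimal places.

The remaining 81.436% is split between My-130 (fraction x) and My-135 (fraction 0.81436 − x).
Substituting: 129.950x + 134.965(0.81436 − x) = 108.24635892
(129.950 − 134.965)x = -1.66373848  ⇒  x = 0.33175, y = 0.48261
My-130: 33.175%, My-135: 48.261%.

48.261%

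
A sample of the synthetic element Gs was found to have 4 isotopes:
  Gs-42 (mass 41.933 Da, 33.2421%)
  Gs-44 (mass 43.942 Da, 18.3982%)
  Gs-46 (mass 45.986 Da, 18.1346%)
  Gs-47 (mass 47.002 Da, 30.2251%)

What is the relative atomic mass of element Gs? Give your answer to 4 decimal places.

44.5697 Da

Ar = Σ fᵢ·mᵢ = 0.332421 × 41.933 + 0.183982 × 43.942 + 0.181346 × 45.986 + 0.302251 × 47.002
= 13.93941 + 8.08454 + 8.33938 + 14.20640 = 44.56973 Da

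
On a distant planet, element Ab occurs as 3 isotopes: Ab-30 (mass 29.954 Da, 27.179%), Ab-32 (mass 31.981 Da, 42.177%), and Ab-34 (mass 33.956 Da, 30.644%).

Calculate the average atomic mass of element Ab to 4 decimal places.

Weight each isotope mass by its fractional abundance: 0.27179 × 29.954 + 0.42177 × 31.981 + 0.30644 × 33.956
= 8.14120 + 13.48863 + 10.40548 = 32.03531 Da

32.0353 Da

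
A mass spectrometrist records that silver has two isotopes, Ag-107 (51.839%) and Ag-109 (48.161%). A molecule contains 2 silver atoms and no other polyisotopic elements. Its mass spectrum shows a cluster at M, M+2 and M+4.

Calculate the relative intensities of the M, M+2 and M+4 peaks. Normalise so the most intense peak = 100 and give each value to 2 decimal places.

53.82 : 100.00 : 46.45

The 2 Ag atoms are independent, so intensities follow the terms of (0.51839 + 0.48161)^2.
P(M) = 0.51839^2 = 0.268728
P(M+2) = 2 × 0.51839^1 × 0.48161^1 = 0.499324
P(M+4) = 0.48161^2 = 0.231948
The M+2 peak is largest (0.499324); scaling to 100 gives 53.82 : 100.00 : 46.45.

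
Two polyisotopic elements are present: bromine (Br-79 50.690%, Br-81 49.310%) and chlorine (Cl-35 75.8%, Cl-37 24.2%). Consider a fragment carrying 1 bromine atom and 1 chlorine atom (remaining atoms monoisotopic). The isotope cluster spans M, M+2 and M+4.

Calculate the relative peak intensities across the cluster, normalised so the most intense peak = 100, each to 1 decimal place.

77.4 : 100.0 : 24.0

Bromine pattern (n=1): 0.5069 : 0.4931
Chlorine pattern (n=1): 0.7580 : 0.2420
Convolve the two distributions (both contribute in 2-u steps):
  M: 0.5069×0.7580 = 0.384230
  M+2: 0.5069×0.2420 + 0.4931×0.7580 = 0.496440
  M+4: 0.4931×0.2420 = 0.119330
Scale to base peak (0.496440) = 100: 77.4 : 100.0 : 24.0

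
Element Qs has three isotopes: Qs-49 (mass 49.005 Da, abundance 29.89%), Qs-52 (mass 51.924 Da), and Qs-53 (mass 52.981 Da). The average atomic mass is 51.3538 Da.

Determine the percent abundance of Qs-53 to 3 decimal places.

The remaining 70.11% is split between Qs-52 (fraction x) and Qs-53 (fraction 0.7011 − x).
Substituting: 51.924x + 52.981(0.7011 − x) = 36.7062055
(51.924 − 52.981)x = -0.4387736  ⇒  x = 0.41511, y = 0.28599
Qs-52: 41.511%, Qs-53: 28.599%.

28.599%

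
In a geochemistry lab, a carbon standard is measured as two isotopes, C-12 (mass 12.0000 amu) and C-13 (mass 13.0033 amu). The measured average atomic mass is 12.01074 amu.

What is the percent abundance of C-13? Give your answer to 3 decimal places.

1.070%

Writing the weighted mean with unknown fraction x of C-12:
12.0000·x + 13.0033·(1 − x) = 12.01074
(12.0000 − 13.0033)·x = 12.01074 − 13.0033
x = -0.99256 / -1.0033 = 0.98930 → 98.930% C-12, 1.070% C-13.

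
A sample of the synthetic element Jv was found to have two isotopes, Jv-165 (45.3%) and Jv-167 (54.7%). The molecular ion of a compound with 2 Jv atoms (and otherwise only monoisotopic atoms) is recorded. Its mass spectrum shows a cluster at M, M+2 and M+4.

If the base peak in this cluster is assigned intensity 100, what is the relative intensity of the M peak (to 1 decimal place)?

41.4

Term probabilities: M 0.2052, M+2 0.4956, M+4 0.2992. Base peak = M+2.
P(M+2) = C(2,1) × 0.453^1 × 0.547^1 = 2 × 0.4530 × 0.5470 = 0.495582 (base)
P(M) = C(2,0) × 0.453^2 × 0.547^0 = 1 × 0.205209 × 1.0000 = 0.205209
Relative intensity = 0.205209 / 0.495582 × 100 = 41.4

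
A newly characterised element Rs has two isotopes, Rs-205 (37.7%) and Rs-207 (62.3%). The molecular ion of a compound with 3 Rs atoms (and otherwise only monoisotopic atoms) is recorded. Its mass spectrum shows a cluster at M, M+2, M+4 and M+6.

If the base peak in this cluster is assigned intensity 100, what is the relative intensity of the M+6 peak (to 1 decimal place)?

55.1

Binomial terms of (0.377 + 0.623)^3: M 0.0536, M+2 0.2656, M+4 0.4390, M+6 0.2418 → M+4 is the base peak.
P(M+4) = C(3,2) × 0.377^1 × 0.623^2 = 3 × 0.3770 × 0.388129 = 0.438974 (base)
P(M+6) = C(3,3) × 0.377^0 × 0.623^3 = 1 × 1.0000 × 0.24180437 = 0.241804
Relative intensity = 0.241804 / 0.438974 × 100 = 55.1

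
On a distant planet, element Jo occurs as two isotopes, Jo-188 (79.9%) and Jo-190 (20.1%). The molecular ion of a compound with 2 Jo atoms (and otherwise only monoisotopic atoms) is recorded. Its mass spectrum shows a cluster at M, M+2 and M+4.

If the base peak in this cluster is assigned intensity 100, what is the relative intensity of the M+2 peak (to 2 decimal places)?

50.31

Term probabilities: M 0.6384, M+2 0.3212, M+4 0.0404. Base peak = M.
P(M) = C(2,0) × 0.799^2 × 0.201^0 = 1 × 0.638401 × 1.0000 = 0.638401 (base)
P(M+2) = C(2,1) × 0.799^1 × 0.201^1 = 2 × 0.7990 × 0.2010 = 0.321198
Relative intensity = 0.321198 / 0.638401 × 100 = 50.31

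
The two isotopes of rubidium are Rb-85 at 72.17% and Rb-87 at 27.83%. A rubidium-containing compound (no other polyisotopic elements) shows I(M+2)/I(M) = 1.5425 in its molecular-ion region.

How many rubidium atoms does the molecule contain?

With n Rb atoms, P(M+2)/P(M) = C(n,1)·p^(n−1)q / p^n = n·q/p = n · 0.2783/0.7217.
n = 1.5425 × 0.7217/0.2783 = 4.00 ≈ 4

4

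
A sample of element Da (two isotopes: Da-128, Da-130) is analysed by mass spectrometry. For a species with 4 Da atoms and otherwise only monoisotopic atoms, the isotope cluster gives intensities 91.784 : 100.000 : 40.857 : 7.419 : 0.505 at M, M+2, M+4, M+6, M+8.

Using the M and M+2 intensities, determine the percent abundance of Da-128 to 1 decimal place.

Let p = fractional abundance of Da-128. I(M+2)/I(M) = [C(4,1)·p^3·(1−p)] / p^4 = 4·(1−p)/p = 100.000/91.784 = 1.0895
(1−p)/p = 1.0895/4 = 0.2724  ⇒  p = 1/(1 + 0.2724) = 0.7859
Da-128: 78.6%, Da-130: 21.4%.

78.6%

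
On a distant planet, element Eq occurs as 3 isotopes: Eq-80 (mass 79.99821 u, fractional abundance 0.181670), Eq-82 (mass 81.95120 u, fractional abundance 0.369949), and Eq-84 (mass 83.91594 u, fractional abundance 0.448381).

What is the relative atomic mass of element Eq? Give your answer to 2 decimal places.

Weight each isotope mass by its fractional abundance: 0.181670 × 79.99821 + 0.369949 × 81.95120 + 0.448381 × 83.91594
= 14.533275 + 30.317764 + 37.626313 = 82.477352 u

82.48 u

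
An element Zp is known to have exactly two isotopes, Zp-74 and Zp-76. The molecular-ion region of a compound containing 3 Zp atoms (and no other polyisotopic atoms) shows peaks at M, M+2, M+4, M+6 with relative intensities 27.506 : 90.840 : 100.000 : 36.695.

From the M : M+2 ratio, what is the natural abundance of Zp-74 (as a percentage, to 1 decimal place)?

Let p = fractional abundance of Zp-74. I(M+2)/I(M) = [C(3,1)·p^2·(1−p)] / p^3 = 3·(1−p)/p = 90.840/27.506 = 3.3026
(1−p)/p = 3.3026/3 = 1.1009  ⇒  p = 1/(1 + 1.1009) = 0.4760
Zp-74: 47.6%, Zp-76: 52.4%.

47.6%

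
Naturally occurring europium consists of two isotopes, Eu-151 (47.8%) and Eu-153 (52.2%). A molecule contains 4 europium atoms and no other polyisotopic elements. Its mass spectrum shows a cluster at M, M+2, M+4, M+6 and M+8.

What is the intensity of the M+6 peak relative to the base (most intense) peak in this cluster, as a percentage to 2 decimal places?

(0.478 + 0.522)^4 gives M 0.0522, M+2 0.2280, M+4 0.3735, M+6 0.2720, M+8 0.0742; the largest is M+4.
P(M+4) = C(4,2) × 0.478^2 × 0.522^2 = 6 × 0.228484 × 0.272484 = 0.373549 (base)
P(M+6) = C(4,3) × 0.478^1 × 0.522^3 = 4 × 0.4780 × 0.14223665 = 0.271956
Relative intensity = 0.271956 / 0.373549 × 100 = 72.80

72.80%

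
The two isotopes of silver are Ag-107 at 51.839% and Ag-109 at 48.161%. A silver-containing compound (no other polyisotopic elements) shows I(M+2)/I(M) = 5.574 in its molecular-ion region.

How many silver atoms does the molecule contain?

6

For n independent Ag atoms, I(M+2)/I(M) = n · (abundance Ag-109) / (abundance Ag-107) = n · 0.48161/0.51839.
n = 5.574 × 0.51839/0.48161 = 6.00 ≈ 6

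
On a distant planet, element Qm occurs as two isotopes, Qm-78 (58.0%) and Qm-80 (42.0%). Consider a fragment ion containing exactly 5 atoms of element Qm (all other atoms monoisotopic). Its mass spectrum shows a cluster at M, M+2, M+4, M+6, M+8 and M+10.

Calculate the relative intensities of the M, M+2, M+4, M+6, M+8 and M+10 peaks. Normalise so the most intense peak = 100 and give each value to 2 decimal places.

19.07 : 69.05 : 100.00 : 72.41 : 26.22 : 3.80

Expanding (0.580 + 0.420)^5:
P(M) = 0.580^5 = 0.065636
P(M+2) = 5 × 0.580^4 × 0.420^1 = 0.237646
P(M+4) = 10 × 0.580^3 × 0.420^2 = 0.344178
P(M+6) = 10 × 0.580^2 × 0.420^3 = 0.249232
P(M+8) = 5 × 0.580^1 × 0.420^4 = 0.090239
P(M+10) = 0.420^5 = 0.013069
The M+4 peak is largest (0.344178); scaling to 100 gives 19.07 : 69.05 : 100.00 : 72.41 : 26.22 : 3.80.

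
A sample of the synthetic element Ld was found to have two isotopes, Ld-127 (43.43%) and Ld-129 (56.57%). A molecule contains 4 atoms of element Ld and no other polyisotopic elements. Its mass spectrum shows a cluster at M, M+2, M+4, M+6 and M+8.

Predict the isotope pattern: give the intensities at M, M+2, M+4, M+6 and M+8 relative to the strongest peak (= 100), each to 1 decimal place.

The 4 Ld atoms are independent, so intensities follow the terms of (0.4343 + 0.5657)^4.
P(M) = 0.4343^4 = 0.035576
P(M+2) = 4 × 0.4343^3 × 0.5657^1 = 0.185360
P(M+4) = 6 × 0.4343^2 × 0.5657^2 = 0.362162
P(M+6) = 4 × 0.4343^1 × 0.5657^3 = 0.314491
P(M+8) = 0.5657^4 = 0.102411
The M+4 peak is largest (0.362162); scaling to 100 gives 9.8 : 51.2 : 100.0 : 86.8 : 28.3.

9.8 : 51.2 : 100.0 : 86.8 : 28.3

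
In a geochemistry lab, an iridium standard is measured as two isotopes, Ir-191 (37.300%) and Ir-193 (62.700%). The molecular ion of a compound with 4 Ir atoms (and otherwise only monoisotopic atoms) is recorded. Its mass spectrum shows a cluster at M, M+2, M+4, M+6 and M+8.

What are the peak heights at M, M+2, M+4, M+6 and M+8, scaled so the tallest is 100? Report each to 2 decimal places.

The 4 Ir atoms are independent, so intensities follow the terms of (0.37300 + 0.62700)^4.
P(M) = 0.37300^4 = 0.019357
P(M+2) = 4 × 0.37300^3 × 0.62700^1 = 0.130153
P(M+4) = 6 × 0.37300^2 × 0.62700^2 = 0.328174
P(M+6) = 4 × 0.37300^1 × 0.62700^3 = 0.367766
P(M+8) = 0.62700^4 = 0.154550
The M+6 peak is largest (0.367766); scaling to 100 gives 5.26 : 35.39 : 89.23 : 100.00 : 42.02.

5.26 : 35.39 : 89.23 : 100.00 : 42.02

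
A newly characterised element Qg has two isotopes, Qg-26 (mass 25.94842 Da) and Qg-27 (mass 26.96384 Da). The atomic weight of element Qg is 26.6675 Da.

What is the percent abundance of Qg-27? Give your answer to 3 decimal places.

Writing the weighted mean with unknown fraction x of Qg-26:
25.94842·x + 26.96384·(1 − x) = 26.6675
(25.94842 − 26.96384)·x = 26.6675 − 26.96384
x = -0.29634 / -1.01542 = 0.29184 → 29.184% Qg-26, 70.816% Qg-27.

70.816%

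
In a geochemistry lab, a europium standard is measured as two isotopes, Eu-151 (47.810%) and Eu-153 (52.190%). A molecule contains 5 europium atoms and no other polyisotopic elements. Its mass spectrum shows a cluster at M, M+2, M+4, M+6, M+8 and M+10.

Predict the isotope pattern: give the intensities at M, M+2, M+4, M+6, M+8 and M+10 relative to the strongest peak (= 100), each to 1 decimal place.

7.7 : 42.0 : 91.6 : 100.0 : 54.6 : 11.9

The 5 Eu atoms are independent, so intensities follow the terms of (0.47810 + 0.52190)^5.
P(M) = 0.47810^5 = 0.024980
P(M+2) = 5 × 0.47810^4 × 0.52190^1 = 0.136343
P(M+4) = 10 × 0.47810^3 × 0.52190^2 = 0.297667
P(M+6) = 10 × 0.47810^2 × 0.52190^3 = 0.324937
P(M+8) = 5 × 0.47810^1 × 0.52190^4 = 0.177353
P(M+10) = 0.52190^5 = 0.038720
The M+6 peak is largest (0.324937); scaling to 100 gives 7.7 : 42.0 : 91.6 : 100.0 : 54.6 : 11.9.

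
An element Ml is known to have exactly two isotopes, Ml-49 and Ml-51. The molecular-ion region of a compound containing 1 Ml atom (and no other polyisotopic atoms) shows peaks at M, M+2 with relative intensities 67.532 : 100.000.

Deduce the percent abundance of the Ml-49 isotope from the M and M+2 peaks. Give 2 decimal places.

40.31%

If p is the fraction of Ml that is Ml-49, then I(M+2)/I(M) = [C(1,1)·p^0·(1−p)] / p^1 = 1·(1−p)/p = 100.000/67.532 = 1.4808
(1−p)/p = 1.4808/1 = 1.4808  ⇒  p = 1/(1 + 1.4808) = 0.4031
Ml-49: 40.31%, Ml-51: 59.69%.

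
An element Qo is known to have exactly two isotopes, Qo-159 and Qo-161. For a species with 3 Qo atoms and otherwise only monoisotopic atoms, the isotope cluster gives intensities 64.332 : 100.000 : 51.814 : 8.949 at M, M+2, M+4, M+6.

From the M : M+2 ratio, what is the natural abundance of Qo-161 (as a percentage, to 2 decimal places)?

Write p for the Qo-159 fraction. I(M+2)/I(M) = [C(3,1)·p^2·(1−p)] / p^3 = 3·(1−p)/p = 100.000/64.332 = 1.5544
(1−p)/p = 1.5544/3 = 0.5181  ⇒  p = 1/(1 + 0.5181) = 0.6587
Qo-159: 65.87%, Qo-161: 34.13%.

34.13%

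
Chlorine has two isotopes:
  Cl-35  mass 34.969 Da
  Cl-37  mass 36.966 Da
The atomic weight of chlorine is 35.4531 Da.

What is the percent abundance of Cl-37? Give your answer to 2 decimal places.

Writing the weighted mean with unknown fraction x of Cl-35:
34.969·x + 36.966·(1 − x) = 35.4531
(34.969 − 36.966)·x = 35.4531 − 36.966
x = -1.5129 / -1.997 = 0.75759 → 75.76% Cl-35, 24.24% Cl-37.

24.24%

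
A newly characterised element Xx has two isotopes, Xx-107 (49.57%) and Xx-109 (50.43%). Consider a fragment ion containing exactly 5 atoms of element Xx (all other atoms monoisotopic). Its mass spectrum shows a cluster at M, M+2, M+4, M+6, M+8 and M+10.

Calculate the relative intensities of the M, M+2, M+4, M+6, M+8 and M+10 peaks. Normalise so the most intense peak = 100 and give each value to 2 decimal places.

9.50 : 48.31 : 98.29 : 100.00 : 50.87 : 10.35

The 5 Xx atoms are independent, so intensities follow the terms of (0.4957 + 0.5043)^5.
P(M) = 0.4957^5 = 0.029929
P(M+2) = 5 × 0.4957^4 × 0.5043^1 = 0.152242
P(M+4) = 10 × 0.4957^3 × 0.5043^2 = 0.309767
P(M+6) = 10 × 0.4957^2 × 0.5043^3 = 0.315141
P(M+8) = 5 × 0.4957^1 × 0.5043^4 = 0.160304
P(M+10) = 0.5043^5 = 0.032617
The M+6 peak is largest (0.315141); scaling to 100 gives 9.50 : 48.31 : 98.29 : 100.00 : 50.87 : 10.35.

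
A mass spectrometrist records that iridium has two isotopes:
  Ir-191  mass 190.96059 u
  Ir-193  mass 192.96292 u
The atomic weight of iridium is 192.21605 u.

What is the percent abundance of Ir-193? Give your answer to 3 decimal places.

With x = fraction of Ir-191 (so Ir-193 is 1 − x):
190.96059·x + 192.96292·(1 − x) = 192.21605
(190.96059 − 192.96292)·x = 192.21605 − 192.96292
x = -0.74687 / -2.00233 = 0.37300 → 37.300% Ir-191, 62.700% Ir-193.

62.700%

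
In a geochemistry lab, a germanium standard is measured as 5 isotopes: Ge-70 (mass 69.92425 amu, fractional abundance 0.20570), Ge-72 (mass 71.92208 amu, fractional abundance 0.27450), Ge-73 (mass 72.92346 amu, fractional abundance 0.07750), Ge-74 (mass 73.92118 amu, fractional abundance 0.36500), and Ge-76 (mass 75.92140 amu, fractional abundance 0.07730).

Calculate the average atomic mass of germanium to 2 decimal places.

Weight each isotope mass by its fractional abundance: 0.20570 × 69.92425 + 0.27450 × 71.92208 + 0.07750 × 72.92346 + 0.36500 × 73.92118 + 0.07730 × 75.92140
= 14.383418 + 19.742611 + 5.651568 + 26.981231 + 5.868724 = 72.627552 amu

72.63 amu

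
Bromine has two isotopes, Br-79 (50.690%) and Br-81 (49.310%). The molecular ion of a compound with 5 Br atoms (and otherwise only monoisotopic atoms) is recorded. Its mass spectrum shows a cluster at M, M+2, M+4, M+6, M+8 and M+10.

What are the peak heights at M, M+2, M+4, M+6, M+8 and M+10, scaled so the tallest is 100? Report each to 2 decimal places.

Each Br atom is independently Br-79 (p = 0.50690) or Br-81 (q = 0.49310); the cluster is the binomial expansion (p + q)^5.
P(M) = 0.50690^5 = 0.033467
P(M+2) = 5 × 0.50690^4 × 0.49310^1 = 0.162777
P(M+4) = 10 × 0.50690^3 × 0.49310^2 = 0.316692
P(M+6) = 10 × 0.50690^2 × 0.49310^3 = 0.308070
P(M+8) = 5 × 0.50690^1 × 0.49310^4 = 0.149842
P(M+10) = 0.49310^5 = 0.029152
The M+4 peak is largest (0.316692); scaling to 100 gives 10.57 : 51.40 : 100.00 : 97.28 : 47.31 : 9.21.

10.57 : 51.40 : 100.00 : 97.28 : 47.31 : 9.21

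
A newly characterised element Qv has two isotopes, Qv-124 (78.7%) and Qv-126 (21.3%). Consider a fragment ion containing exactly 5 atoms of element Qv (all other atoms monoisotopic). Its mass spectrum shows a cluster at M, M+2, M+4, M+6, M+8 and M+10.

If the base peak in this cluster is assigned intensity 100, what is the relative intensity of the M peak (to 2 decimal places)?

73.90

(0.787 + 0.213)^5 gives M 0.3019, M+2 0.4086, M+4 0.2211, M+6 0.0599, M+8 0.0081, M+10 0.0004; the largest is M+2.
P(M+2) = C(5,1) × 0.787^4 × 0.213^1 = 5 × 0.38361796 × 0.2130 = 0.408553 (base)
P(M) = C(5,0) × 0.787^5 × 0.213^0 = 1 × 0.30190733 × 1.0000 = 0.301907
Relative intensity = 0.301907 / 0.408553 × 100 = 73.90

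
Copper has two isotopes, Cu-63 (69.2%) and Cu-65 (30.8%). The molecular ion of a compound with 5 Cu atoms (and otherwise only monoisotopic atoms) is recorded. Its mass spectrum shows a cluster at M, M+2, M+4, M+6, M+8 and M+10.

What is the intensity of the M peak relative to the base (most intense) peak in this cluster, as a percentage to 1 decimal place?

Term probabilities: M 0.1587, M+2 0.3531, M+4 0.3144, M+6 0.1399, M+8 0.0311, M+10 0.0028. Base peak = M+2.
P(M+2) = C(5,1) × 0.692^4 × 0.308^1 = 5 × 0.22931073 × 0.3080 = 0.353139 (base)
P(M) = C(5,0) × 0.692^5 × 0.308^0 = 1 × 0.15868303 × 1.0000 = 0.158683
Relative intensity = 0.158683 / 0.353139 × 100 = 44.9

44.9%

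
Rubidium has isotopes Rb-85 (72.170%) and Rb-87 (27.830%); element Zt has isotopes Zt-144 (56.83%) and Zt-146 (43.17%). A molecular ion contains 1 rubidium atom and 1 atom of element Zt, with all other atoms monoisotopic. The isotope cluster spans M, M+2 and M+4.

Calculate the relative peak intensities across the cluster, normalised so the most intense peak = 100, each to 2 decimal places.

87.32 : 100.00 : 25.58

Rubidium pattern (n=1): 0.7217 : 0.2783
Element Zt pattern (n=1): 0.5683 : 0.4317
Convolve the two distributions (both contribute in 2-u steps):
  M: 0.7217×0.5683 = 0.410142
  M+2: 0.7217×0.4317 + 0.2783×0.5683 = 0.469716
  M+4: 0.2783×0.4317 = 0.120142
Scale to base peak (0.469716) = 100: 87.32 : 100.00 : 25.58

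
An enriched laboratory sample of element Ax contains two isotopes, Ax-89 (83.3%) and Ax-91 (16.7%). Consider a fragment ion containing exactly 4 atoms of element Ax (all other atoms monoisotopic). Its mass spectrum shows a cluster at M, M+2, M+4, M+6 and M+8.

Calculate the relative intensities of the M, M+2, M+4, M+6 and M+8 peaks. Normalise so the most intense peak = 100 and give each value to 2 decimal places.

100.00 : 80.19 : 24.12 : 3.22 : 0.16

Each Ax atom is independently Ax-89 (p = 0.833) or Ax-91 (q = 0.167); the cluster is the binomial expansion (p + q)^4.
P(M) = 0.833^4 = 0.481482
P(M+2) = 4 × 0.833^3 × 0.167^1 = 0.386110
P(M+4) = 6 × 0.833^2 × 0.167^2 = 0.116111
P(M+6) = 4 × 0.833^1 × 0.167^3 = 0.015519
P(M+8) = 0.167^4 = 0.000778
The M peak is largest (0.481482); scaling to 100 gives 100.00 : 80.19 : 24.12 : 3.22 : 0.16.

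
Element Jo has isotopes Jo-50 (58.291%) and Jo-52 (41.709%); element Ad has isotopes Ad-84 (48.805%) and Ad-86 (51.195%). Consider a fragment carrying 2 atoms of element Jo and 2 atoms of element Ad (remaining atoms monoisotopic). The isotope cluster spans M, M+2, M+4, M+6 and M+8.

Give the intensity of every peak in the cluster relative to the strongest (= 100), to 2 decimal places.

21.67 : 76.47 : 100.00 : 57.40 : 12.21

Element Jo pattern (n=2): 0.33978407 : 0.48625186 : 0.17396407
Element Ad pattern (n=2): 0.2381928 : 0.49971439 : 0.2620928
Convolve the two distributions (both contribute in 2-u steps):
  M: 0.33978407×0.2381928 = 0.080934
  M+2: 0.33978407×0.49971439 + 0.48625186×0.2381928 = 0.285617
  M+4: 0.33978407×0.2620928 + 0.48625186×0.49971439 + 0.17396407×0.2381928 = 0.373479
  M+6: 0.48625186×0.2620928 + 0.17396407×0.49971439 = 0.214375
  M+8: 0.17396407×0.2620928 = 0.045595
Scale to base peak (0.373479) = 100: 21.67 : 76.47 : 100.00 : 57.40 : 12.21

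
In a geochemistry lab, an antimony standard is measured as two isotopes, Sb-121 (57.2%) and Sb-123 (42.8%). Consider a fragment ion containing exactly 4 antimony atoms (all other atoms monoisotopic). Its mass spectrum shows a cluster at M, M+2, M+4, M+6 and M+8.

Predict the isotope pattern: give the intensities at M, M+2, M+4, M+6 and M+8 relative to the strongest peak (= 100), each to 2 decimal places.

Expanding (0.572 + 0.428)^4:
P(M) = 0.572^4 = 0.107049
P(M+2) = 4 × 0.572^3 × 0.428^1 = 0.320400
P(M+4) = 6 × 0.572^2 × 0.428^2 = 0.359609
P(M+6) = 4 × 0.572^1 × 0.428^3 = 0.179385
P(M+8) = 0.428^4 = 0.033556
The M+4 peak is largest (0.359609); scaling to 100 gives 29.77 : 89.10 : 100.00 : 49.88 : 9.33.

29.77 : 89.10 : 100.00 : 49.88 : 9.33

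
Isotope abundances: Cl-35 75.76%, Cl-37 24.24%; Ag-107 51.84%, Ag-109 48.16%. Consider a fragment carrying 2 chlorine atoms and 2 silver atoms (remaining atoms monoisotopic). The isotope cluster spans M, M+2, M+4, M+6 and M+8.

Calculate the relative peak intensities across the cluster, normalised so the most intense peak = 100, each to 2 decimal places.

Chlorine pattern (n=2): 0.57395776 : 0.36728448 : 0.05875776
Silver pattern (n=2): 0.26873856 : 0.49932288 : 0.23193856
Convolve the two distributions (both contribute in 2-u steps):
  M: 0.57395776×0.26873856 = 0.154245
  M+2: 0.57395776×0.49932288 + 0.36728448×0.26873856 = 0.385294
  M+4: 0.57395776×0.23193856 + 0.36728448×0.49932288 + 0.05875776×0.26873856 = 0.332307
  M+6: 0.36728448×0.23193856 + 0.05875776×0.49932288 = 0.114527
  M+8: 0.05875776×0.23193856 = 0.013628
Scale to base peak (0.385294) = 100: 40.03 : 100.00 : 86.25 : 29.72 : 3.54

40.03 : 100.00 : 86.25 : 29.72 : 3.54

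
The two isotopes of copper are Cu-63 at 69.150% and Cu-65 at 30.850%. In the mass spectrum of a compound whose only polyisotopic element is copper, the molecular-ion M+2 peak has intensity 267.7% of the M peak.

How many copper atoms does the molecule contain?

6

For n independent Cu atoms, I(M+2)/I(M) = n · (abundance Cu-65) / (abundance Cu-63) = n · 0.30850/0.69150.
n = 2.677 × 0.69150/0.30850 = 6.00 ≈ 6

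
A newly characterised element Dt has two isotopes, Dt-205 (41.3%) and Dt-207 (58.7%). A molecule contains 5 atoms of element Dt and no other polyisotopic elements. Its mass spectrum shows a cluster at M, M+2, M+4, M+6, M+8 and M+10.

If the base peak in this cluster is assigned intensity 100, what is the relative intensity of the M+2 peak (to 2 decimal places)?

(0.413 + 0.587)^5 gives M 0.0120, M+2 0.0854, M+4 0.2427, M+6 0.3450, M+8 0.2452, M+10 0.0697; the largest is M+6.
P(M+6) = C(5,3) × 0.413^2 × 0.587^3 = 10 × 0.170569 × 0.202262 = 0.344996 (base)
P(M+2) = C(5,1) × 0.413^4 × 0.587^1 = 5 × 0.02909378 × 0.5870 = 0.085390
Relative intensity = 0.085390 / 0.344996 × 100 = 24.75

24.75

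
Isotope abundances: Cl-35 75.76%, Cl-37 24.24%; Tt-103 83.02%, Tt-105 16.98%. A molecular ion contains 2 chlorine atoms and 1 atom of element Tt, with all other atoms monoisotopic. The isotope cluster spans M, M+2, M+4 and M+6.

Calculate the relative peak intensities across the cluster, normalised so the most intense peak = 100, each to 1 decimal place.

Chlorine pattern (n=2): 0.57395776 : 0.36728448 : 0.05875776
Element Tt pattern (n=1): 0.8302 : 0.1698
Convolve the two distributions (both contribute in 2-u steps):
  M: 0.57395776×0.8302 = 0.476500
  M+2: 0.57395776×0.1698 + 0.36728448×0.8302 = 0.402378
  M+4: 0.36728448×0.1698 + 0.05875776×0.8302 = 0.111146
  M+6: 0.05875776×0.1698 = 0.009977
Scale to base peak (0.476500) = 100: 100.0 : 84.4 : 23.3 : 2.1

100.0 : 84.4 : 23.3 : 2.1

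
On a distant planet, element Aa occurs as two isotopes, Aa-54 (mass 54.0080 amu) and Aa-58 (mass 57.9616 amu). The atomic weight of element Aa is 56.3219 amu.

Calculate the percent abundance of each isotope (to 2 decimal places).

Let x be the fractional abundance of Aa-54; then Aa-58 has abundance 1 − x.
54.0080·x + 57.9616·(1 − x) = 56.3219
(54.0080 − 57.9616)·x = 56.3219 − 57.9616
x = -1.6397 / -3.9536 = 0.41474 → 41.47% Aa-54, 58.53% Aa-58.

Aa-54: 41.47%, Aa-58: 58.53%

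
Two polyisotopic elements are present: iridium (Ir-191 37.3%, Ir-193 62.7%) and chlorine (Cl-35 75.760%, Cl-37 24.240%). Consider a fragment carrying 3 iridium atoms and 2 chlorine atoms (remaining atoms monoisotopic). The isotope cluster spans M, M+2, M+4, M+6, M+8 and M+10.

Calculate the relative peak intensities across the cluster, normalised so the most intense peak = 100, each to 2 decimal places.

8.47 : 48.13 : 100.00 : 90.55 : 33.09 : 4.12

Iridium pattern (n=3): 0.05189512 : 0.26170165 : 0.43991135 : 0.24649188
Chlorine pattern (n=2): 0.57395776 : 0.36728448 : 0.05875776
Convolve the two distributions (both contribute in 2-u steps):
  M: 0.05189512×0.57395776 = 0.029786
  M+2: 0.05189512×0.36728448 + 0.26170165×0.57395776 = 0.169266
  M+4: 0.05189512×0.05875776 + 0.26170165×0.36728448 + 0.43991135×0.57395776 = 0.351659
  M+6: 0.26170165×0.05875776 + 0.43991135×0.36728448 + 0.24649188×0.57395776 = 0.318426
  M+8: 0.43991135×0.05875776 + 0.24649188×0.36728448 = 0.116381
  M+10: 0.24649188×0.05875776 = 0.014483
Scale to base peak (0.351659) = 100: 8.47 : 48.13 : 100.00 : 90.55 : 33.09 : 4.12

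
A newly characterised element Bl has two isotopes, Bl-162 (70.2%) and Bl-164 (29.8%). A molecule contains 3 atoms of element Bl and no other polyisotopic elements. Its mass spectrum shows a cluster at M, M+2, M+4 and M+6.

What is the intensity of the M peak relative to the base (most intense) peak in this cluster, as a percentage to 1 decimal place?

Binomial terms of (0.702 + 0.298)^3: M 0.3459, M+2 0.4406, M+4 0.1870, M+6 0.0265 → M+2 is the base peak.
P(M+2) = C(3,1) × 0.702^2 × 0.298^1 = 3 × 0.492804 × 0.2980 = 0.440567 (base)
P(M) = C(3,0) × 0.702^3 × 0.298^0 = 1 × 0.34594841 × 1.0000 = 0.345948
Relative intensity = 0.345948 / 0.440567 × 100 = 78.5

78.5%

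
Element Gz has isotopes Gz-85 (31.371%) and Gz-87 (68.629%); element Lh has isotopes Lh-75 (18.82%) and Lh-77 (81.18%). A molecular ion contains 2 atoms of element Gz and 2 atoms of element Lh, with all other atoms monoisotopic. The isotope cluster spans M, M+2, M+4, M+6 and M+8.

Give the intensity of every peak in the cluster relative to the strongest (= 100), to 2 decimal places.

Element Gz pattern (n=2): 0.09841396 : 0.43059207 : 0.47099396
Element Lh pattern (n=2): 0.03541924 : 0.30556152 : 0.65901924
Convolve the two distributions (both contribute in 2-u steps):
  M: 0.09841396×0.03541924 = 0.003486
  M+2: 0.09841396×0.30556152 + 0.43059207×0.03541924 = 0.045323
  M+4: 0.09841396×0.65901924 + 0.43059207×0.30556152 + 0.47099396×0.03541924 = 0.213111
  M+6: 0.43059207×0.65901924 + 0.47099396×0.30556152 = 0.427686
  M+8: 0.47099396×0.65901924 = 0.310394
Scale to base peak (0.427686) = 100: 0.82 : 10.60 : 49.83 : 100.00 : 72.58

0.82 : 10.60 : 49.83 : 100.00 : 72.58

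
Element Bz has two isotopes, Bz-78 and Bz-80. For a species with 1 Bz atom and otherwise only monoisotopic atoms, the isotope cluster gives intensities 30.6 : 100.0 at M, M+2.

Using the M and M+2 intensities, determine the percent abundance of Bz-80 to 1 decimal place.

If p is the fraction of Bz that is Bz-78, then I(M+2)/I(M) = [C(1,1)·p^0·(1−p)] / p^1 = 1·(1−p)/p = 100.0/30.6 = 3.2680
(1−p)/p = 3.2680/1 = 3.2680  ⇒  p = 1/(1 + 3.2680) = 0.2343
Bz-78: 23.4%, Bz-80: 76.6%.

76.6%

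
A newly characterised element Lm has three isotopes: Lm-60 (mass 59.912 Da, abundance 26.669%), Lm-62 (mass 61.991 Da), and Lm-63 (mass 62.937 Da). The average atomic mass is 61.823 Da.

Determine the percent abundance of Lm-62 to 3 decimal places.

The remaining 73.331% is split between Lm-62 (fraction x) and Lm-63 (fraction 0.73331 − x).
Substituting: 61.991x + 62.937(0.73331 − x) = 45.84506872
(61.991 − 62.937)x = -0.30726275  ⇒  x = 0.32480, y = 0.40851
Lm-62: 32.480%, Lm-63: 40.851%.

32.480%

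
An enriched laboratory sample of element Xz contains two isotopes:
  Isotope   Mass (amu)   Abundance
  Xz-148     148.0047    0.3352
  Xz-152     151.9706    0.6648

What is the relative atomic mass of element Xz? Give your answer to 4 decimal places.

150.6412 amu

Weight each isotope mass by its fractional abundance: 0.3352 × 148.0047 + 0.6648 × 151.9706
= 49.61118 + 101.03005 = 150.64123 amu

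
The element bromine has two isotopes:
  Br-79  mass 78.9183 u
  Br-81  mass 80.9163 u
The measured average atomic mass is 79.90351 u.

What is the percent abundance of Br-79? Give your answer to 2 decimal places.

Let x be the fractional abundance of Br-79; then Br-81 has abundance 1 − x.
78.9183·x + 80.9163·(1 − x) = 79.90351
(78.9183 − 80.9163)·x = 79.90351 − 80.9163
x = -1.01279 / -1.9980 = 0.50690 → 50.69% Br-79, 49.31% Br-81.

50.69%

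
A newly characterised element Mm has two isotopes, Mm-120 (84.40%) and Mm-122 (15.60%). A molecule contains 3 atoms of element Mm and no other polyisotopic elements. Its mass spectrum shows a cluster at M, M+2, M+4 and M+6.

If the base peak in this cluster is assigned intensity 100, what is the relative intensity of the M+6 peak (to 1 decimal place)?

Binomial terms of (0.8440 + 0.1560)^3: M 0.6012, M+2 0.3334, M+4 0.0616, M+6 0.0038 → M is the base peak.
P(M) = C(3,0) × 0.8440^3 × 0.1560^0 = 1 × 0.60121158 × 1.0000 = 0.601212 (base)
P(M+6) = C(3,3) × 0.8440^0 × 0.1560^3 = 1 × 1.0000 × 0.00379642 = 0.003796
Relative intensity = 0.003796 / 0.601212 × 100 = 0.6

0.6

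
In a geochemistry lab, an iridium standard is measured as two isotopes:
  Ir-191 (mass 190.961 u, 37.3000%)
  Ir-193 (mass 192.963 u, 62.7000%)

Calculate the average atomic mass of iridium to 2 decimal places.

192.22 u

The abundance-weighted mean is 0.373000 × 190.961 + 0.627000 × 192.963
= 71.2285 + 120.9878 = 192.2163 u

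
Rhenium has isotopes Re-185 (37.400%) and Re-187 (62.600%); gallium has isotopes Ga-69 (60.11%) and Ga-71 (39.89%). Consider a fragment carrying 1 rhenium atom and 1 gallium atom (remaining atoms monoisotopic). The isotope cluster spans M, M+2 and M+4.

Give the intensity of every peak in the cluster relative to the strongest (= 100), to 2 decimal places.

Rhenium pattern (n=1): 0.3740 : 0.6260
Gallium pattern (n=1): 0.6011 : 0.3989
Convolve the two distributions (both contribute in 2-u steps):
  M: 0.3740×0.6011 = 0.224811
  M+2: 0.3740×0.3989 + 0.6260×0.6011 = 0.525477
  M+4: 0.6260×0.3989 = 0.249711
Scale to base peak (0.525477) = 100: 42.78 : 100.00 : 47.52

42.78 : 100.00 : 47.52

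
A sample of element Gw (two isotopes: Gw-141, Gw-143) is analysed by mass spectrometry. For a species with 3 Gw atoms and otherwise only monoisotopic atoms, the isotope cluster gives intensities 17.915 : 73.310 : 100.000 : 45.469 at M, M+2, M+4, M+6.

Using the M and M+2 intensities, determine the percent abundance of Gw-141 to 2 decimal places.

If p is the fraction of Gw that is Gw-141, then I(M+2)/I(M) = [C(3,1)·p^2·(1−p)] / p^3 = 3·(1−p)/p = 73.310/17.915 = 4.0921
(1−p)/p = 4.0921/3 = 1.3640  ⇒  p = 1/(1 + 1.3640) = 0.4230
Gw-141: 42.30%, Gw-143: 57.70%.

42.30%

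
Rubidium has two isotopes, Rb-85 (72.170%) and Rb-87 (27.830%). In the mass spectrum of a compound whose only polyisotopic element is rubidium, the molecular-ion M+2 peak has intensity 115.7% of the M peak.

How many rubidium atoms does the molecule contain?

The M+2/M ratio from n Rb atoms is n · q/p = n · 0.27830/0.72170.
n = 1.157 × 0.72170/0.27830 = 3.00 ≈ 3

3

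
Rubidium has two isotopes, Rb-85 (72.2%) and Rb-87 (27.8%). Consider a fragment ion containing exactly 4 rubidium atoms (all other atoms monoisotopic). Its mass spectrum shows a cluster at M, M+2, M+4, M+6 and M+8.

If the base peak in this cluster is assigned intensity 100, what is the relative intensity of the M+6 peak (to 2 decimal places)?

14.83

Term probabilities: M 0.2717, M+2 0.4185, M+4 0.2417, M+6 0.0620, M+8 0.0060. Base peak = M+2.
P(M+2) = C(4,1) × 0.722^3 × 0.278^1 = 4 × 0.37636705 × 0.2780 = 0.418520 (base)
P(M+6) = C(4,3) × 0.722^1 × 0.278^3 = 4 × 0.7220 × 0.02148495 = 0.062049
Relative intensity = 0.062049 / 0.418520 × 100 = 14.83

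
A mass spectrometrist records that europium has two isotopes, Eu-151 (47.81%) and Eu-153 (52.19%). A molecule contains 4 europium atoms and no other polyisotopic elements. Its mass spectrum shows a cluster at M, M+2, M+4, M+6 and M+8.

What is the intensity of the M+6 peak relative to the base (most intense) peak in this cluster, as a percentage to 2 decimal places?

Binomial terms of (0.4781 + 0.5219)^4: M 0.0522, M+2 0.2281, M+4 0.3736, M+6 0.2719, M+8 0.0742 → M+4 is the base peak.
P(M+4) = C(4,2) × 0.4781^2 × 0.5219^2 = 6 × 0.22857961 × 0.27237961 = 0.373563 (base)
P(M+6) = C(4,3) × 0.4781^1 × 0.5219^3 = 4 × 0.4781 × 0.14215492 = 0.271857
Relative intensity = 0.271857 / 0.373563 × 100 = 72.77

72.77%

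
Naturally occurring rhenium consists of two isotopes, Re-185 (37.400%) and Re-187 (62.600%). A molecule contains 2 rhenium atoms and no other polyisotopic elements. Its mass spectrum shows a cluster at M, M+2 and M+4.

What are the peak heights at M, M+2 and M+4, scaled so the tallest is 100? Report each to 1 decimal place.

29.9 : 100.0 : 83.7

The 2 Re atoms are independent, so intensities follow the terms of (0.37400 + 0.62600)^2.
P(M) = 0.37400^2 = 0.139876
P(M+2) = 2 × 0.37400^1 × 0.62600^1 = 0.468248
P(M+4) = 0.62600^2 = 0.391876
The M+2 peak is largest (0.468248); scaling to 100 gives 29.9 : 100.0 : 83.7.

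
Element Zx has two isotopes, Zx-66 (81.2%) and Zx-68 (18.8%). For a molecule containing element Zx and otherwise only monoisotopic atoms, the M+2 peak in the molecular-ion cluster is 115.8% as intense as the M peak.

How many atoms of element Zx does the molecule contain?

5

The M+2/M ratio from n Zx atoms is n · q/p = n · 0.188/0.812.
n = 1.158 × 0.812/0.188 = 5.00 ≈ 5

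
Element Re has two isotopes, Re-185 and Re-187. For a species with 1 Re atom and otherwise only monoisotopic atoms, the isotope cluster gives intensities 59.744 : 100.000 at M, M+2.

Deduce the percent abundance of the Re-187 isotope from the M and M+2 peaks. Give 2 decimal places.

If p is the fraction of Re that is Re-185, then I(M+2)/I(M) = [C(1,1)·p^0·(1−p)] / p^1 = 1·(1−p)/p = 100.000/59.744 = 1.6738
(1−p)/p = 1.6738/1 = 1.6738  ⇒  p = 1/(1 + 1.6738) = 0.3740
Re-185: 37.40%, Re-187: 62.60%.

62.60%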